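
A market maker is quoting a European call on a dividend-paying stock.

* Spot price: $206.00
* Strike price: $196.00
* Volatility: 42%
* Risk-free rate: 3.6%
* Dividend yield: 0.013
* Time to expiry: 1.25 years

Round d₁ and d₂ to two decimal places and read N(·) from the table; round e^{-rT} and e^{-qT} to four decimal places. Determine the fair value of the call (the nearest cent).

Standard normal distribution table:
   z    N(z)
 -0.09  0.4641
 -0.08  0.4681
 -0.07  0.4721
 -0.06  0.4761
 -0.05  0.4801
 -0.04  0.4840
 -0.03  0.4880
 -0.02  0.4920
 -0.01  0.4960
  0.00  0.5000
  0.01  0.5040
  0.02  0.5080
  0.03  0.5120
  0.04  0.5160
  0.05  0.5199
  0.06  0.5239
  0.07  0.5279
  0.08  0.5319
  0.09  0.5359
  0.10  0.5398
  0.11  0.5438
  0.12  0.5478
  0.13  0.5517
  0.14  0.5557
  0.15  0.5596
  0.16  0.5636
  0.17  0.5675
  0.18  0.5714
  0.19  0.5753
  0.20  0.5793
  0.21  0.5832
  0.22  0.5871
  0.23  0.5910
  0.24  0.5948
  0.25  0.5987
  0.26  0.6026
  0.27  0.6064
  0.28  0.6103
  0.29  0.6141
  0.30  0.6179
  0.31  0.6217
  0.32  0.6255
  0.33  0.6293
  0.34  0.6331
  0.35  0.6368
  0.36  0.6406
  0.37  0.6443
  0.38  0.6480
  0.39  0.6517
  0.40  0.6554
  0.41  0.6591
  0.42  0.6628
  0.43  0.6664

$44.38

σ√T = 0.42 × 1.1180 = 0.4696
d₁ = [ln(206/196) + (0.036 − 0.013 + ½·0.42²)·1.25] / (σ√T) = (0.0498 + 0.1390) / 0.4696 = 0.4020 → 0.40
d₂ = 0.4020 − 0.4696 = -0.0676 → -0.07
e^(−qT) = e^(−0.013·1.25) = 0.9839;  e^(−rT) = e^(−0.036·1.25) = 0.9560
N(d₁) = N(0.40) = 0.6554;  N(d₂) = N(-0.07) = 0.4721
C = 206·0.9839·0.6554 − 196·0.9560·0.4721 = 132.8387 − 88.4602 = 44.3785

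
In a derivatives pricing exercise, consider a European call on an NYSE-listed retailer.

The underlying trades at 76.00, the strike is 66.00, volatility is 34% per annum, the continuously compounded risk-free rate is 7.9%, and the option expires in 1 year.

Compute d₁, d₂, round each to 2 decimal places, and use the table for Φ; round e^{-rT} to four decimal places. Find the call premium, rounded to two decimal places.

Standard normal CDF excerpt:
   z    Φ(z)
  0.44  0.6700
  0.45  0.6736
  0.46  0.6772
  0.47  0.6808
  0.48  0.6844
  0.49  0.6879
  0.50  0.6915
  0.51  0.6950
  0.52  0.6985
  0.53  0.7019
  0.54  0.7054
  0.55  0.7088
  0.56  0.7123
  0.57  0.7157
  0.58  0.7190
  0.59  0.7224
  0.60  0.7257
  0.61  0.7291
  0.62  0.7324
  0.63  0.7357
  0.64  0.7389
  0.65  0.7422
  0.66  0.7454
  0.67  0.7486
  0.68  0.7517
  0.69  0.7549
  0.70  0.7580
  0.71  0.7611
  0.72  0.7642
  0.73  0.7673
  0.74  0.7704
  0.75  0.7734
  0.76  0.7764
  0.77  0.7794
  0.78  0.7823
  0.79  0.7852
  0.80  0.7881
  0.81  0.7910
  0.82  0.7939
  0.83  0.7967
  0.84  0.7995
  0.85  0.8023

σ√T = 0.34·√1 = 0.3400
d₁ = [ln(76/66) + (0.079 + ½·0.34²)·1] / (σ√T) = (0.1411 + 0.1368) / 0.3400 = 0.8173 → 0.82
d₂ = 0.8173 − 0.3400 = 0.4773 → 0.48
exp(−rT) = exp(−0.079·1) = 0.9240
N(d₁) = N(0.82) = 0.7939;  N(d₂) = N(0.48) = 0.6844
C = 76·0.7939 − 66·0.9240·0.6844 = 60.3364 − 41.7374 = 18.5990

18.60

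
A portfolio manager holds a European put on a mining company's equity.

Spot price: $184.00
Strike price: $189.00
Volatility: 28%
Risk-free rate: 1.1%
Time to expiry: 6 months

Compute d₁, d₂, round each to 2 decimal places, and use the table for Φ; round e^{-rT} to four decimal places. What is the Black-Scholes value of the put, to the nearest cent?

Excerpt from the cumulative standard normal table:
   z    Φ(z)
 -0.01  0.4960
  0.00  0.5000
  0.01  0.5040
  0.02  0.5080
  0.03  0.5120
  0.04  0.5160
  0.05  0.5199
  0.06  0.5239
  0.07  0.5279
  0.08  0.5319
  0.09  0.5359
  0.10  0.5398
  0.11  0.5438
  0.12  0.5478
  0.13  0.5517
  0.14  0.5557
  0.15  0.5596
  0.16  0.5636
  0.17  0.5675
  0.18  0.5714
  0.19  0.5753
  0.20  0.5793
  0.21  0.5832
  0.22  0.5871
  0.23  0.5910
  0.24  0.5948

σ√T = 0.28 × 0.7071 = 0.1980
d₁ = [ln(184/189) + (0.011 + 0.28²/2)·0.5] / 0.1980 = [-0.0268 + 0.0251] / 0.1980 = -0.0086 which rounds to -0.01
d₂ = d₁ − σ√T = -0.0086 − 0.1980 = -0.2066 which rounds to -0.21
e^(−rT) = e^(−0.011·0.5) = 0.9945
P = 189·0.9945·N(0.21) − 184·N(0.01) = 189·0.9945·0.5832 − 184·0.5040 = 109.6186 − 92.7360 = 16.8826

$16.88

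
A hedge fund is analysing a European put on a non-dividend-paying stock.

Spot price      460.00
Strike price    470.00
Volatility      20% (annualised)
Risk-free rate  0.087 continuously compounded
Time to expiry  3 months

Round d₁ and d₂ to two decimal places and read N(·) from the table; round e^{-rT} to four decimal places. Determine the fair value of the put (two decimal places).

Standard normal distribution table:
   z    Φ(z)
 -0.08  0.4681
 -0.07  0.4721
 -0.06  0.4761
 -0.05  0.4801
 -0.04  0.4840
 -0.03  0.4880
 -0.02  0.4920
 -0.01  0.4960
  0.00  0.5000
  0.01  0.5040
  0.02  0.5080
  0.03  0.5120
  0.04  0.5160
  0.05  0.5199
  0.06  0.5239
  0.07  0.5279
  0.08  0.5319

T = 0.25;  σ√T = 0.1000
d₁ = [ln(460/470) + (0.087 + ½·0.2²)·0.25] / (σ√T) = (-0.0215 + 0.0267) / 0.1000 = 0.0524 ⇒ 0.05
d₂ = 0.0524 − 0.1000 = -0.0476 ⇒ -0.05
e^(−rT) = e^(−0.087·0.25) = 0.9785
N(−d₂) = N(0.05) = 0.5199;  N(−d₁) = N(-0.05) = 0.4801
P = 470·0.9785·0.5199 − 460·0.4801 = 239.0994 − 220.8460 = 18.2534

18.25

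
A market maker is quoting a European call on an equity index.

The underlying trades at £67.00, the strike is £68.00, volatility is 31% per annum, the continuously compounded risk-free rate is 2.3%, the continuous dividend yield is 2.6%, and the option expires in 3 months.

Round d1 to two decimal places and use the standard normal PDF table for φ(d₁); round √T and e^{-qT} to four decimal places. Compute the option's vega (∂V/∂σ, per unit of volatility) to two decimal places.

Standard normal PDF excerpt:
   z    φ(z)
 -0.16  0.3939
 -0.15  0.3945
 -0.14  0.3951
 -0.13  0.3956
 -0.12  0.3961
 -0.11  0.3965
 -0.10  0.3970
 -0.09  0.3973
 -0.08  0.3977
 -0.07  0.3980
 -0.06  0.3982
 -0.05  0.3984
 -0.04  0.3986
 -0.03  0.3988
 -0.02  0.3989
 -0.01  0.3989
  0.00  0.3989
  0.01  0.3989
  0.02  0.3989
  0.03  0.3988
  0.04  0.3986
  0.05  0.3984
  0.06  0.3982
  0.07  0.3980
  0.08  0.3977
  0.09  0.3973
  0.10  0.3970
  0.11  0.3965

13.28

σ√T = 0.31·√0.25 = 0.1550
d₁ = [ln(67/68) + (0.023 − 0.026 + 0.31²/2)·0.25] / 0.1550 = [-0.0148 + 0.0113] / 0.1550 = -0.0229 → -0.02
√T = √0.25 = 0.5000
φ(d₁) = φ(-0.02) = 0.3989
e^(−qT) = e^(−0.026·0.25) = 0.9935
vega = S·e^(−qT)·φ(d₁)·√T = 67·0.9935·0.3989·0.5000 = 13.2763
(Vega is the same for a European call and put with the same parameters.)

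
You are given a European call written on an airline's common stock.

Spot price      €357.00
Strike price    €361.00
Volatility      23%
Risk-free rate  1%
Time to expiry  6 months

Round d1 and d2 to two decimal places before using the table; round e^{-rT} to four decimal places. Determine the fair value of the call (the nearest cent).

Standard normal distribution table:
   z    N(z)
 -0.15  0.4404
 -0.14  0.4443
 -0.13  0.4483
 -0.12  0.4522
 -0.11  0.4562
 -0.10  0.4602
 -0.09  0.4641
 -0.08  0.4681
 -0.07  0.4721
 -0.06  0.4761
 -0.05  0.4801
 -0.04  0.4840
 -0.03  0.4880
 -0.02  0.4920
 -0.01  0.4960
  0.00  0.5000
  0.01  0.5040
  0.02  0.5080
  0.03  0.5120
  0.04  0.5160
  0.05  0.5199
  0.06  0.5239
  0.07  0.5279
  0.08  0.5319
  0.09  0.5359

€21.78

σ√T = 0.23 × 0.7071 = 0.1626
ln(S/K) + (r + σ²/2)T = ln(357/361) + (0.01 + 0.23²/2)·0.5 = -0.0111 + 0.0182 = 0.0071
d₁ = 0.0071 / 0.1626 = 0.0436 which rounds to 0.04
d₂ = d₁ − σ√T = 0.0436 − 0.1626 = -0.1191 which rounds to -0.12
e^(−rT) = e^(−0.01·0.5) = 0.9950
C = 357·N(0.04) − 361·0.9950·N(-0.12) = 357·0.5160 − 361·0.9950·0.4522 = 184.2120 − 162.4280 = 21.7840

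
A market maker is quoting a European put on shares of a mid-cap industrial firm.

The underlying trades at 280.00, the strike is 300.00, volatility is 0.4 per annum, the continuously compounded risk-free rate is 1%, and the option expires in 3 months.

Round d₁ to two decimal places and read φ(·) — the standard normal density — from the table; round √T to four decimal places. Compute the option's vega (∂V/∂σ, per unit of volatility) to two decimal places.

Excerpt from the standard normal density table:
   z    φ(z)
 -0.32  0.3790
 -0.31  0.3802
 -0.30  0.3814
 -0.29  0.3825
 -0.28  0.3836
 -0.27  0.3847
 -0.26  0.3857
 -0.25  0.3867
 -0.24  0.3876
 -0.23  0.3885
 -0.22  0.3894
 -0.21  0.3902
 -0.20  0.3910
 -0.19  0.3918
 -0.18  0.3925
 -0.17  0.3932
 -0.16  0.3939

54.39

T = 0.25;  σ√T = 0.2000
d₁ = [ln(280/300) + (0.01 + 0.4²/2)·0.25] / 0.2000 = [-0.0690 + 0.0225] / 0.2000 = -0.2325 which rounds to -0.23
√T = √0.25 = 0.5000
φ(d₁) = φ(-0.23) = 0.3885
vega = S·φ(d₁)·√T = 280·0.3885·0.5000 = 54.3900
(Call and put vega coincide under Black-Scholes.)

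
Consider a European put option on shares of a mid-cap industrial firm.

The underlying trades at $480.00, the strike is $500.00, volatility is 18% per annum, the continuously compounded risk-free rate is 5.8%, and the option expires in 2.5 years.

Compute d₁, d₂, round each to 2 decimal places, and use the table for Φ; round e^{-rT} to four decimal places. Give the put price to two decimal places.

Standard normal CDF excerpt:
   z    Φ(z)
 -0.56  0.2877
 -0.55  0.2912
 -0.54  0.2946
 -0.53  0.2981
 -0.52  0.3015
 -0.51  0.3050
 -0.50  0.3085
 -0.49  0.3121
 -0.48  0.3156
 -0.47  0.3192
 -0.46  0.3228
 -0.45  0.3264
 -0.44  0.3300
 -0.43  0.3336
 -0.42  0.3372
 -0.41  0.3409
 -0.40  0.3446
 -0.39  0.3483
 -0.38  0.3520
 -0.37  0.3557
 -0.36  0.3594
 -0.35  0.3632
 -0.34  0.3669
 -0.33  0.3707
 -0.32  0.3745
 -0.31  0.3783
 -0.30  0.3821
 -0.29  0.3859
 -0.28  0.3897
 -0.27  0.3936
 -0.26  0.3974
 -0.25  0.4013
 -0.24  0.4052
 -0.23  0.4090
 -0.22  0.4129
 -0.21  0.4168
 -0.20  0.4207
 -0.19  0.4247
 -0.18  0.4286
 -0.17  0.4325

T = 2.5;  σ√T = 0.2846
ln(S/K) + (r + σ²/2)T = ln(480/500) + (0.058 + 0.18²/2)·2.5 = -0.0408 + 0.1855 = 0.1447
d₁ = 0.1447 / 0.2846 = 0.5083 which rounds to 0.51
d₂ = d₁ − σ√T = 0.5083 − 0.2846 = 0.2237 which rounds to 0.22
exp(−rT) = exp(−0.058·2.5) = 0.8650
P = 500·0.8650·N(-0.22) − 480·N(-0.51) = 500·0.8650·0.4129 − 480·0.3050 = 178.5793 − 146.4000 = 32.1792

$32.18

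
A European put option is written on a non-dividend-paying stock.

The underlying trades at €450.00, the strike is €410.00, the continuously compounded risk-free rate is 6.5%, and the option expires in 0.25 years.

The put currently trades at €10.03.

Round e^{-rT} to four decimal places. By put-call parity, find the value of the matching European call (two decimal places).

€56.63

exp(−rT) = exp(−0.065·0.25) = 0.9839
Put-call parity: C − P = S − K·e^(−rT) = 450 − 410·0.9839 = 450 − 403.3990 = 46.6010
C = P + (C − P) = 10.03 + (46.6010) = 56.6310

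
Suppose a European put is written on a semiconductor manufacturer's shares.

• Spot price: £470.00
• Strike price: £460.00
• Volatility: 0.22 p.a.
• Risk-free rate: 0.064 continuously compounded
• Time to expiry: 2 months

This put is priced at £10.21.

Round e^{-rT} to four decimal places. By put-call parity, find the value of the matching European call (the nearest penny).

£25.09

exp(−rT) = exp(−0.064·0.1667) = 0.9894
Put-call parity: C − P = S − K·e^(−rT) = 470 − 460·0.9894 = 470 − 455.1240 = 14.8760
C = P + (C − P) = 10.21 + (14.8760) = 25.0860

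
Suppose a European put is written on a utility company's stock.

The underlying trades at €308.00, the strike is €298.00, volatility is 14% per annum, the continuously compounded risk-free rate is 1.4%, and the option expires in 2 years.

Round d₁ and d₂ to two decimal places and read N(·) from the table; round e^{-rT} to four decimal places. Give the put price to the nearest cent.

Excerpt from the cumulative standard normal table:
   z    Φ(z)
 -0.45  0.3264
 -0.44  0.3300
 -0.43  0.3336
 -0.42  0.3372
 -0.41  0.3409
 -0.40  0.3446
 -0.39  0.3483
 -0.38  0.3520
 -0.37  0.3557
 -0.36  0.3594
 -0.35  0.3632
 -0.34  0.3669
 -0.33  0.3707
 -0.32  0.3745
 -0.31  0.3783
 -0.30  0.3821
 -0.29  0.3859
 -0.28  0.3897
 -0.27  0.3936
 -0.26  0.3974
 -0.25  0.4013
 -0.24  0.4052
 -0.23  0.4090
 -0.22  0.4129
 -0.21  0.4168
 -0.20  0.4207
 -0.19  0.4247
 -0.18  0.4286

€15.78

σ√T = 0.14 × 1.4142 = 0.1980
ln(S/K) + (r + σ²/2)T = ln(308/298) + (0.014 + 0.14²/2)·2 = 0.0330 + 0.0476 = 0.0806
d₁ = 0.0806 / 0.1980 = 0.4071 ≈ 0.41
d₂ = d₁ − σ√T = 0.4071 − 0.1980 = 0.2091 ≈ 0.21
exp(−rT) = exp(−0.014·2) = 0.9724
N(−d₂) = N(-0.21) = 0.4168;  N(−d₁) = N(-0.41) = 0.3409
P = 298·0.9724·0.4168 − 308·0.3409 = 120.7783 − 104.9972 = 15.7811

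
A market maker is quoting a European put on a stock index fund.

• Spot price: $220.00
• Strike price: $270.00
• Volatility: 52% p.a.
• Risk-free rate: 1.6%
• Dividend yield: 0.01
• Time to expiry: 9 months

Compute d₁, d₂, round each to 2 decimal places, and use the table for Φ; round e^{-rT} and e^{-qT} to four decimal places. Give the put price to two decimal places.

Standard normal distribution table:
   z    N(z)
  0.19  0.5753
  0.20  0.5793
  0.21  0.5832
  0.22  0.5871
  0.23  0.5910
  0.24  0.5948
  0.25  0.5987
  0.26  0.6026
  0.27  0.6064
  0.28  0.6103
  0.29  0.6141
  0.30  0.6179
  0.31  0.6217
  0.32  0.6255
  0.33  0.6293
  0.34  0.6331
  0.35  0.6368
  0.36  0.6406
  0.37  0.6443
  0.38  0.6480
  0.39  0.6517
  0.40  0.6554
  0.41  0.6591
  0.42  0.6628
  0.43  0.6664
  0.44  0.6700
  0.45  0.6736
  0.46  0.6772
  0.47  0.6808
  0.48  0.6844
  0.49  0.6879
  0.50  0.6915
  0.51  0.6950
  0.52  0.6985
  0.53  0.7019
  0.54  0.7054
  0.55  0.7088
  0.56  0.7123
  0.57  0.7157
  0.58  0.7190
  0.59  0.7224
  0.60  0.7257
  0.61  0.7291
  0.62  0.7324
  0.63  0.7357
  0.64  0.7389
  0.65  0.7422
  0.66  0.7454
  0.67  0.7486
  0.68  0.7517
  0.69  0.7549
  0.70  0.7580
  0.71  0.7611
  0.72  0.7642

σ√T = 0.52·√0.75 = 0.4503
d₁ = [ln(220/270) + (0.016 − 0.01 + 0.52²/2)·0.75] / 0.4503 = [-0.2048 + 0.1059] / 0.4503 = -0.2196 ⇒ -0.22
d₂ = d₁ − σ√T = -0.2196 − 0.4503 = -0.6699 ⇒ -0.67
e^(−qT) = e^(−0.01·0.75) = 0.9925;  e^(−rT) = e^(−0.016·0.75) = 0.9881
N(−d₂) = N(0.67) = 0.7486;  N(−d₁) = N(0.22) = 0.5871
P = 270·0.9881·0.7486 − 220·0.9925·0.5871 = 199.7167 − 128.1933 = 71.5235

$71.52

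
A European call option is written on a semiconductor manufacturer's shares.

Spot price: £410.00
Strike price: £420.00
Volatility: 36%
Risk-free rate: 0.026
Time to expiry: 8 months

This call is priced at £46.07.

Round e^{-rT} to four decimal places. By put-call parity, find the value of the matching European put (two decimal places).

£48.85

e^(−rT) = e^(−0.026·0.6667) = 0.9828
Put-call parity: C − P = S − K·e^(−rT) = 410 − 420·0.9828 = 410 − 412.7760 = -2.7760
P = C − (C − P) = 46.07 − (-2.7760) = 48.8460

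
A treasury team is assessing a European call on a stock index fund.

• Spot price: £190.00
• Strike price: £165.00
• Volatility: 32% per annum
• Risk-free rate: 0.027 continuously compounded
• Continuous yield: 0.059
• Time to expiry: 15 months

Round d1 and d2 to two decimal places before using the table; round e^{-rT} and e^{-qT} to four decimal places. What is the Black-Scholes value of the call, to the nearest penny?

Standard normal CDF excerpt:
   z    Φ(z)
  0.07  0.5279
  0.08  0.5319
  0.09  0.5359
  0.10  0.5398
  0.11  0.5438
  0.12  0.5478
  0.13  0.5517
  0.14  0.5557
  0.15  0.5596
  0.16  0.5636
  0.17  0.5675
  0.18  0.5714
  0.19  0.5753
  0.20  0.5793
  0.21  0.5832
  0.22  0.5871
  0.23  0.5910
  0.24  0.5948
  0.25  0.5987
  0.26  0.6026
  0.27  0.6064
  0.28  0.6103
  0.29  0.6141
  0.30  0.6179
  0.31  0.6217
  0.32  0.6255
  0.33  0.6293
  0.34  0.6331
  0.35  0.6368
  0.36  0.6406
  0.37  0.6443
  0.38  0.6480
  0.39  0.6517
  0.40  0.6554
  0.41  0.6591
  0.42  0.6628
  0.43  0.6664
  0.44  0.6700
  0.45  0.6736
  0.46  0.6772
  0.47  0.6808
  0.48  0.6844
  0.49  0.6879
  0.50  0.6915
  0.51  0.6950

£33.41

σ√T = 0.32 × 1.1180 = 0.3578
d₁ = [ln(190/165) + (0.027 − 0.059 + 0.32²/2)·1.25] / 0.3578 = [0.1411 + 0.0240] / 0.3578 = 0.4614 ⇒ 0.46
d₂ = d₁ − σ√T = 0.4614 − 0.3578 = 0.1036 ⇒ 0.10
e^(−qT) = e^(−0.059·1.25) = 0.9289;  e^(−rT) = e^(−0.027·1.25) = 0.9668
N(d₁) = N(0.46) = 0.6772;  N(d₂) = N(0.10) = 0.5398
C = 190·0.9289·0.6772 − 165·0.9668·0.5398 = 119.5197 − 86.1100 = 33.4097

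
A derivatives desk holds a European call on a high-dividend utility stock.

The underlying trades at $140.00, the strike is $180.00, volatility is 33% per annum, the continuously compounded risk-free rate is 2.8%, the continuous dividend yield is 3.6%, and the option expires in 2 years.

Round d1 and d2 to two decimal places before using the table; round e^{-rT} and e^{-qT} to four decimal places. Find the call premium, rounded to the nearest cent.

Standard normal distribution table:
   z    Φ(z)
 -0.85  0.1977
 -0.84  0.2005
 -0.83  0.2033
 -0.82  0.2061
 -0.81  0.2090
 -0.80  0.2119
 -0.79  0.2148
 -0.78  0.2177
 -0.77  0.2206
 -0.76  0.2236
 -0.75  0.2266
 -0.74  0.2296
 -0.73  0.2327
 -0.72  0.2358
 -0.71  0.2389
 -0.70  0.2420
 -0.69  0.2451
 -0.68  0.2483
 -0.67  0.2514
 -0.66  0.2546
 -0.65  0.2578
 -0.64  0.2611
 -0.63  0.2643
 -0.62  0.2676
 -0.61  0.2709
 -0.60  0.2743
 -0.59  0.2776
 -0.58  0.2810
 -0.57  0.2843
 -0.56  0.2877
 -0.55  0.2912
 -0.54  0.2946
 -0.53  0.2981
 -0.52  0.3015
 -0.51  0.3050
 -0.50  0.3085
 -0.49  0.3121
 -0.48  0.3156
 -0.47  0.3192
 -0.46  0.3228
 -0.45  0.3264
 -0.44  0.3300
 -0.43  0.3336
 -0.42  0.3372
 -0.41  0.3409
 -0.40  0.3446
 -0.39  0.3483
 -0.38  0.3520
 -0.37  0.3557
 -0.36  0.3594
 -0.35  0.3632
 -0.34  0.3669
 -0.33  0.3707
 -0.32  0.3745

$12.23

σ√T = 0.33 × 1.4142 = 0.4667
ln(S/K) + (r − q + σ²/2)T = ln(140/180) + (0.028 − 0.036 + 0.33²/2)·2 = -0.2513 + 0.0929 = -0.1584
d₁ = -0.1584 / 0.4667 = -0.3394 which rounds to -0.34
d₂ = d₁ − σ√T = -0.3394 − 0.4667 = -0.8061 which rounds to -0.81
exp(−qT) = exp(−0.036·2) = 0.9305;  exp(−rT) = exp(−0.028·2) = 0.9455
N(d₁) = N(-0.34) = 0.3669;  N(d₂) = N(-0.81) = 0.2090
C = 140·0.9305·0.3669 − 180·0.9455·0.2090 = 47.7961 − 35.5697 = 12.2264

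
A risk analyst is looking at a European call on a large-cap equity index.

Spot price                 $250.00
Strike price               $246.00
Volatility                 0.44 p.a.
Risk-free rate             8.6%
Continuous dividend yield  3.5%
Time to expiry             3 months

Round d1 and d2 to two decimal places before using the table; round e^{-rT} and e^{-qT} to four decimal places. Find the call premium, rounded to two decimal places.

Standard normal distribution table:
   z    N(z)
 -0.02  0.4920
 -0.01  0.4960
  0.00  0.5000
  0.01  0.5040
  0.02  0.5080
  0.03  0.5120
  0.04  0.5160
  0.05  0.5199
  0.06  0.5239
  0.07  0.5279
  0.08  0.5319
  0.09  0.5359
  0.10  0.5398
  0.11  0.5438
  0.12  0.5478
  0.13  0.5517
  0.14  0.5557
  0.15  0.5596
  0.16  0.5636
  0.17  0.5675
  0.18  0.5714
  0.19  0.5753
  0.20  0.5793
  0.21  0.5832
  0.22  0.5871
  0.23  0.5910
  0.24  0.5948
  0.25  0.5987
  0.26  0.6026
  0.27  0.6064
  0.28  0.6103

σ√T = 0.44 × 0.5000 = 0.2200
d₁ = [ln(250/246) + (0.086 − 0.035 + 0.44²/2)·0.25] / 0.2200 = [0.0161 + 0.0369] / 0.2200 = 0.2413 ⇒ 0.24
d₂ = d₁ − σ√T = 0.2413 − 0.2200 = 0.0213 ⇒ 0.02
exp(−qT) = exp(−0.035·0.25) = 0.9913;  exp(−rT) = exp(−0.086·0.25) = 0.9787
N(d₁) = N(0.24) = 0.5948;  N(d₂) = N(0.02) = 0.5080
C = 250·0.9913·0.5948 − 246·0.9787·0.5080 = 147.4063 − 122.3062 = 25.1001

$25.10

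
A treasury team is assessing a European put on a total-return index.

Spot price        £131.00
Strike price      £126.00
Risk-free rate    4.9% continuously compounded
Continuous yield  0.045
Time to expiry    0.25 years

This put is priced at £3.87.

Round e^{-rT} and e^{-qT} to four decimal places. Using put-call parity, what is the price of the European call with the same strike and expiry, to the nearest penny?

£8.94

exp(−qT) = exp(−0.045·0.25) = 0.9888;  exp(−rT) = exp(−0.049·0.25) = 0.9878
Put-call parity: C − P = S·e^(−qT) − K·e^(−rT) = 131·0.9888 − 126·0.9878 = 129.5328 − 124.4628 = 5.0700
C = P + (C − P) = 3.87 + (5.0700) = 8.9400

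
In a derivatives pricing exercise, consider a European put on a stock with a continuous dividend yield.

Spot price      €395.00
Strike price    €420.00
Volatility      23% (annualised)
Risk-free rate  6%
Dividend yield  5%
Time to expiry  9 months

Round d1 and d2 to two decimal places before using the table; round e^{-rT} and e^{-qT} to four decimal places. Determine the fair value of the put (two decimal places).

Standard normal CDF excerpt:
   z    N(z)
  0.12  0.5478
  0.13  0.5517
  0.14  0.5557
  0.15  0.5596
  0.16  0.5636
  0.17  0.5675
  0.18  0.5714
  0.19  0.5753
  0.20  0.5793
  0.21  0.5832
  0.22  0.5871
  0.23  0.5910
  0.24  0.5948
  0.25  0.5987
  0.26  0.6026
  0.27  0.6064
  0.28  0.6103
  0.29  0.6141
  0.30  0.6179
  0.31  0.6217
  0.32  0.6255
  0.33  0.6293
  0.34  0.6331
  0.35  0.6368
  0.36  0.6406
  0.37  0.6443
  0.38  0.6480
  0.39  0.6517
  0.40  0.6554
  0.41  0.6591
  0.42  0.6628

T = 0.75;  σ√T = 0.1992
d₁ = [ln(395/420) + (0.06 − 0.05 + 0.23²/2)·0.75] / 0.1992 = [-0.0614 + 0.0273] / 0.1992 = -0.1709 ≈ -0.17
d₂ = d₁ − σ√T = -0.1709 − 0.1992 = -0.3700 ≈ -0.37
exp(−qT) = exp(−0.05·0.75) = 0.9632;  exp(−rT) = exp(−0.06·0.75) = 0.9560
N(−d₂) = N(0.37) = 0.6443;  N(−d₁) = N(0.17) = 0.5675
P = 420·0.9560·0.6443 − 395·0.9632·0.5675 = 258.6993 − 215.9133 = 42.7860

€42.79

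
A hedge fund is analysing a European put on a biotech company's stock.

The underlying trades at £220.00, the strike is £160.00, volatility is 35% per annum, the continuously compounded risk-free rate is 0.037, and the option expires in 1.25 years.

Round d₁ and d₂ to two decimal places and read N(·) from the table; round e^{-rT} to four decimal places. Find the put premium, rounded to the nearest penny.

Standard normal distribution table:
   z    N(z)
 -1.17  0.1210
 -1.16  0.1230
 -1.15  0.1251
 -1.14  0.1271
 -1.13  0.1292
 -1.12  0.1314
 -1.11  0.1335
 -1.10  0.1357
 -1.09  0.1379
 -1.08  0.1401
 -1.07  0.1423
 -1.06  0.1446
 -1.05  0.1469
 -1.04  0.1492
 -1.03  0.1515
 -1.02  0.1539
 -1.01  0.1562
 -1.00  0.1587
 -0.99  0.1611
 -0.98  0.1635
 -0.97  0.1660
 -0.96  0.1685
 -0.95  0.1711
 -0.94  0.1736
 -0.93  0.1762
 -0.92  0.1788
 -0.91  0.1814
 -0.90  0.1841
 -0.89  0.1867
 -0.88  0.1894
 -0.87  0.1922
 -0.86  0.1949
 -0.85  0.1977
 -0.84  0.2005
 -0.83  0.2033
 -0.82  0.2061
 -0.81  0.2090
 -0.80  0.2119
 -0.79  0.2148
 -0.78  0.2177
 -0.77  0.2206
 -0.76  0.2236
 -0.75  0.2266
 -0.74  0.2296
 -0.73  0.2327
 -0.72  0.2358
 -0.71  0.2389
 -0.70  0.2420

£6.65

T = 1.25;  σ√T = 0.3913
d₁ = [ln(220/160) + (0.037 + ½·0.35²)·1.25] / (σ√T) = (0.3185 + 0.1228) / 0.3913 = 1.1277 → 1.13
d₂ = 1.1277 − 0.3913 = 0.7363 → 0.74
exp(−rT) = exp(−0.037·1.25) = 0.9548
N(−d₂) = N(-0.74) = 0.2296;  N(−d₁) = N(-1.13) = 0.1292
P = 160·0.9548·0.2296 − 220·0.1292 = 35.0755 − 28.4240 = 6.6515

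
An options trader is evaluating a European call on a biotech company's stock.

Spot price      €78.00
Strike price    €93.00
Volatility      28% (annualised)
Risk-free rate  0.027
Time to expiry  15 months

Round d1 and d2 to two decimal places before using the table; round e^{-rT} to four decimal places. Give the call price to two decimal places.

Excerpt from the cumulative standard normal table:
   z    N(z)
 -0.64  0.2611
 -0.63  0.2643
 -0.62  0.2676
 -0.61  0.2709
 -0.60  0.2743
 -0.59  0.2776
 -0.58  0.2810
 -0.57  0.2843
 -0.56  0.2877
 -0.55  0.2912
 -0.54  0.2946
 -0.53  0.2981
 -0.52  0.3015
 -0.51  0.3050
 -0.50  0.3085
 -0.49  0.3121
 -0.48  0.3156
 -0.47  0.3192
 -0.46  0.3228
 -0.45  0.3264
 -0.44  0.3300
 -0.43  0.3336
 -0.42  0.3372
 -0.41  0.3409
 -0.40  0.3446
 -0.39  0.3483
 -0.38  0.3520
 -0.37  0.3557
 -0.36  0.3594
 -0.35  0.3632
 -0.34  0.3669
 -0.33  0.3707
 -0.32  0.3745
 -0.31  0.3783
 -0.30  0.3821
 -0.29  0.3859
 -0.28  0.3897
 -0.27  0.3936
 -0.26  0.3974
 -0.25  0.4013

€5.45

σ√T = 0.28 × 1.1180 = 0.3130
ln(S/K) + (r + σ²/2)T = ln(78/93) + (0.027 + 0.28²/2)·1.25 = -0.1759 + 0.0828 = -0.0931
d₁ = -0.0931 / 0.3130 = -0.2975 → -0.30
d₂ = d₁ − σ√T = -0.2975 − 0.3130 = -0.6106 → -0.61
exp(−rT) = exp(−0.027·1.25) = 0.9668
C = 78·N(-0.30) − 93·0.9668·N(-0.61) = 78·0.3821 − 93·0.9668·0.2709 = 29.8038 − 24.3573 = 5.4465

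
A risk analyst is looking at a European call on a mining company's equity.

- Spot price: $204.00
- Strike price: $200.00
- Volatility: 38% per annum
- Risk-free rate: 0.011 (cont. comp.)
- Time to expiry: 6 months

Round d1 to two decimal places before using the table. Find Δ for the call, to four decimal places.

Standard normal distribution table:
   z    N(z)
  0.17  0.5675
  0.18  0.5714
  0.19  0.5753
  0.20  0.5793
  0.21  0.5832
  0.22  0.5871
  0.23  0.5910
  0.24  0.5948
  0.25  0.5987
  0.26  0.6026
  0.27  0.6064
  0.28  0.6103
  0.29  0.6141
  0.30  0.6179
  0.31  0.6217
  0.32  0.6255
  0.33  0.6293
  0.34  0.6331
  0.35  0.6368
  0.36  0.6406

0.5910

σ√T = 0.38·√0.5 = 0.2687
d₁ = [ln(204/200) + (0.011 + ½·0.38²)·0.5] / (σ√T) = (0.0198 + 0.0416) / 0.2687 = 0.2285 → 0.23
N(d₁) = N(0.23) = 0.5910
Δ_call = N(d₁) = 0.5910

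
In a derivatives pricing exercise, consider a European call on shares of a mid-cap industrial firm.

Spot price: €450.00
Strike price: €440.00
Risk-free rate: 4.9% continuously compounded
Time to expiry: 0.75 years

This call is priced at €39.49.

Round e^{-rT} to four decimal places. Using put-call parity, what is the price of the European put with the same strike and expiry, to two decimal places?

exp(−rT) = exp(−0.049·0.75) = 0.9639
Put-call parity: C − P = S − K·e^(−rT) = 450 − 440·0.9639 = 450 − 424.1160 = 25.8840
P = C − (C − P) = 39.49 − (25.8840) = 13.6060

€13.61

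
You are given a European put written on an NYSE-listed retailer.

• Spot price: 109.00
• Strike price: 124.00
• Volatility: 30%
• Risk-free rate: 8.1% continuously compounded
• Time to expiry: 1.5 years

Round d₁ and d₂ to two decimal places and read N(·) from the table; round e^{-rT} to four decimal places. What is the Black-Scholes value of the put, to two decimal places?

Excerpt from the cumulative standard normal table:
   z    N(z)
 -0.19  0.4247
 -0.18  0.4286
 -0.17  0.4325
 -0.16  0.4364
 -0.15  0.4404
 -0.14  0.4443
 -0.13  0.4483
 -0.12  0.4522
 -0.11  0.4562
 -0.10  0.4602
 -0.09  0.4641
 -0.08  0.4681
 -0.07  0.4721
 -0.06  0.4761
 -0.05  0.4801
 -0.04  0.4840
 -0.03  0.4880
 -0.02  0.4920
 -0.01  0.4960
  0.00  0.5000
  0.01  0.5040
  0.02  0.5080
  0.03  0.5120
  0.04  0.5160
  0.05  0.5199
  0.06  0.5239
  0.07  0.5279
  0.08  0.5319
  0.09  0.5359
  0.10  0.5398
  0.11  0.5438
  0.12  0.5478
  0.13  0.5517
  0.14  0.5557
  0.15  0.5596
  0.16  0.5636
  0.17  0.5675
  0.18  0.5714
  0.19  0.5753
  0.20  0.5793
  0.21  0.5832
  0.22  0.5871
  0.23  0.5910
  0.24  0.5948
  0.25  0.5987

σ√T = 0.3·√1.5 = 0.3674
d₁ = [ln(109/124) + (0.081 + 0.3²/2)·1.5] / 0.3674 = [-0.1289 + 0.1890] / 0.3674 = 0.1635 which rounds to 0.16
d₂ = d₁ − σ√T = 0.1635 − 0.3674 = -0.2039 which rounds to -0.20
e^(−rT) = e^(−0.081·1.5) = 0.8856
N(−d₂) = N(0.20) = 0.5793;  N(−d₁) = N(-0.16) = 0.4364
P = 124·0.8856·0.5793 − 109·0.4364 = 63.6155 − 47.5676 = 16.0479

16.05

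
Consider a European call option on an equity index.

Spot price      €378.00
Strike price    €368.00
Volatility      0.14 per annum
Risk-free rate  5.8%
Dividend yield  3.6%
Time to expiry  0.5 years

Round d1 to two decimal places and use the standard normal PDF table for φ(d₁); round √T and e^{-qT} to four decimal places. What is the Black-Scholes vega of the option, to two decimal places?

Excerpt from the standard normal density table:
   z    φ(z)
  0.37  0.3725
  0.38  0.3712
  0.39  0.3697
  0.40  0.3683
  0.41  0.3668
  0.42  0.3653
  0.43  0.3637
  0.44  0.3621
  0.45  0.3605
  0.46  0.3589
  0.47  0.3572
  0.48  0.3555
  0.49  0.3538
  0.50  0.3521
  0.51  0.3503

95.48

T = 0.5;  σ√T = 0.0990
ln(S/K) + (r − q + σ²/2)T = ln(378/368) + (0.058 − 0.036 + 0.14²/2)·0.5 = 0.0268 + 0.0159 = 0.0427
d₁ = 0.0427 / 0.0990 = 0.4314 → 0.43
√T = √0.5 = 0.7071
φ(d₁) = φ(0.43) = 0.3637
e^(−qT) = e^(−0.036·0.5) = 0.9822
vega = S·e^(−qT)·φ(d₁)·√T = 378·0.9822·0.3637·0.7071 = 95.4808
(Vega is the same for a European call and put with the same parameters.)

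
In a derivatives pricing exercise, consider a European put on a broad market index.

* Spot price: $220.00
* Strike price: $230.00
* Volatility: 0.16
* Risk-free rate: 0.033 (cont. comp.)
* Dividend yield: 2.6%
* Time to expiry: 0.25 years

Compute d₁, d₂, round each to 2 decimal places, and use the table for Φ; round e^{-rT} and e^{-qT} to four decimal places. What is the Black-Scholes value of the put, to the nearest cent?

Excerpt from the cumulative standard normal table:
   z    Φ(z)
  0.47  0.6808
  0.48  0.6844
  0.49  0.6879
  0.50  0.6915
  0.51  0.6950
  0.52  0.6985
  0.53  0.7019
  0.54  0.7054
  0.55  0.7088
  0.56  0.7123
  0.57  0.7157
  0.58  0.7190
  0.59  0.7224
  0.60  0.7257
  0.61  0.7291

$12.91

σ√T = 0.16 × 0.5000 = 0.0800
ln(S/K) + (r − q + σ²/2)T = ln(220/230) + (0.033 − 0.026 + 0.16²/2)·0.25 = -0.0445 + 0.0050 = -0.0395
d₁ = -0.0395 / 0.0800 = -0.4938 ≈ -0.49
d₂ = d₁ − σ√T = -0.4938 − 0.0800 = -0.5738 ≈ -0.57
e^(−qT) = e^(−0.026·0.25) = 0.9935;  e^(−rT) = e^(−0.033·0.25) = 0.9918
P = 230·0.9918·N(0.57) − 220·0.9935·N(0.49) = 230·0.9918·0.7157 − 220·0.9935·0.6879 = 163.2612 − 150.3543 = 12.9069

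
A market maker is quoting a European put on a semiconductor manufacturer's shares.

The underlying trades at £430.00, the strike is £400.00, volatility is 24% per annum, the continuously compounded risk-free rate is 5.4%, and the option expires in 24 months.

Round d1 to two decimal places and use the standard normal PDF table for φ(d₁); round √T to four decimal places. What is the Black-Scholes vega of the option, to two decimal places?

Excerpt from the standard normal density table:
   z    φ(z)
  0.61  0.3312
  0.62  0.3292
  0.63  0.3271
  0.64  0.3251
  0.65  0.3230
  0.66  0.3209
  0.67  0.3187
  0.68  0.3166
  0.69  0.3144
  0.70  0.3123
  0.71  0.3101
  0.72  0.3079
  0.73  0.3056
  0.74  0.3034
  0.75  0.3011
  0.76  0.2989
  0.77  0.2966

σ√T = 0.24 × 1.4142 = 0.3394
d₁ = [ln(430/400) + (0.054 + ½·0.24²)·2] / (σ√T) = (0.0723 + 0.1656) / 0.3394 = 0.7010 which rounds to 0.70
√T = √2 = 1.4142
φ(d₁) = φ(0.70) = 0.3123
vega = S·φ(d₁)·√T = 430·0.3123·1.4142 = 189.9115

189.91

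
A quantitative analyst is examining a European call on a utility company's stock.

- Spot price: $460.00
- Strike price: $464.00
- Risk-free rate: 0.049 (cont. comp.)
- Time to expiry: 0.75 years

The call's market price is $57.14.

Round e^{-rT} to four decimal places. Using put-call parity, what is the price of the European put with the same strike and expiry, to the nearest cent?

exp(−rT) = exp(−0.049·0.75) = 0.9639
Put-call parity: C − P = S − K·e^(−rT) = 460 − 464·0.9639 = 460 − 447.2496 = 12.7504
P = C − (C − P) = 57.14 − (12.7504) = 44.3896

$44.39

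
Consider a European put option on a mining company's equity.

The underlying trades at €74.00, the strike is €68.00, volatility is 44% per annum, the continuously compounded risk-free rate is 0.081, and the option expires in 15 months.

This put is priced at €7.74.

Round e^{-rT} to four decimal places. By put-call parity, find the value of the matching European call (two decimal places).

€20.29

e^(−rT) = e^(−0.081·1.25) = 0.9037
Put-call parity: C − P = S − K·e^(−rT) = 74 − 68·0.9037 = 74 − 61.4516 = 12.5484
C = P + (C − P) = 7.74 + (12.5484) = 20.2884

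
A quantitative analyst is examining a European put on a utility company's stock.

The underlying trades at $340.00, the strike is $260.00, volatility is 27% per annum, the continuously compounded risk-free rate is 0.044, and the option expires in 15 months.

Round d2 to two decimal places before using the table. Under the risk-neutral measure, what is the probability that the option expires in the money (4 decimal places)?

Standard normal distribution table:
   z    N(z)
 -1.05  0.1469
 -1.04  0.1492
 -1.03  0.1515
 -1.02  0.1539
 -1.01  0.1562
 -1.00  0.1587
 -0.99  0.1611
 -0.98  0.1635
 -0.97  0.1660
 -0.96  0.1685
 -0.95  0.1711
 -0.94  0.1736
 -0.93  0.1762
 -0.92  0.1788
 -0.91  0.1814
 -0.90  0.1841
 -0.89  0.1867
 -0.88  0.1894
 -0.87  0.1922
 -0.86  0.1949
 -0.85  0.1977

0.1788

T = 1.25;  σ√T = 0.3019
ln(S/K) + (r + σ²/2)T = ln(340/260) + (0.044 + 0.27²/2)·1.25 = 0.2683 + 0.1006 = 0.3688
d₁ = 0.3688 / 0.3019 = 1.2218 ⇒ 1.22
d₂ = d₁ − σ√T = 1.2218 − 0.3019 = 0.9199 ⇒ 0.92
Pr(exercise) under Q = N(−d₂) = N(-0.92) = 0.1788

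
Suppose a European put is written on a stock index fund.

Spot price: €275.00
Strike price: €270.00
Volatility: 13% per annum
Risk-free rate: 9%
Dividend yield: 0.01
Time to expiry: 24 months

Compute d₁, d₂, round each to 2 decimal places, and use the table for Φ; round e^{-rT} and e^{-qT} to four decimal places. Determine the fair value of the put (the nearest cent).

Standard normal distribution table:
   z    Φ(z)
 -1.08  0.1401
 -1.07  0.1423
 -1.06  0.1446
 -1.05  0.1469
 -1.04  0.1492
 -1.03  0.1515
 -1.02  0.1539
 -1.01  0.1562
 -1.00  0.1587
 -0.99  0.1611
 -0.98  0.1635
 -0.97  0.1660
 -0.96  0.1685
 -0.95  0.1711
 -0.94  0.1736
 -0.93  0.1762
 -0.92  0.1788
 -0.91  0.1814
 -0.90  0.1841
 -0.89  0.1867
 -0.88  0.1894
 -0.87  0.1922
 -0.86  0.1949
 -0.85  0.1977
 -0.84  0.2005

€3.74

σ√T = 0.13·√2 = 0.1838
d₁ = [ln(275/270) + (0.09 − 0.01 + ½·0.13²)·2] / (σ√T) = (0.0183 + 0.1769) / 0.1838 = 1.0620 → 1.06
d₂ = 1.0620 − 0.1838 = 0.8782 → 0.88
e^(−qT) = e^(−0.01·2) = 0.9802;  e^(−rT) = e^(−0.09·2) = 0.8353
P = 270·0.8353·N(-0.88) − 275·0.9802·N(-1.06) = 270·0.8353·0.1894 − 275·0.9802·0.1446 = 42.7156 − 38.9777 = 3.7379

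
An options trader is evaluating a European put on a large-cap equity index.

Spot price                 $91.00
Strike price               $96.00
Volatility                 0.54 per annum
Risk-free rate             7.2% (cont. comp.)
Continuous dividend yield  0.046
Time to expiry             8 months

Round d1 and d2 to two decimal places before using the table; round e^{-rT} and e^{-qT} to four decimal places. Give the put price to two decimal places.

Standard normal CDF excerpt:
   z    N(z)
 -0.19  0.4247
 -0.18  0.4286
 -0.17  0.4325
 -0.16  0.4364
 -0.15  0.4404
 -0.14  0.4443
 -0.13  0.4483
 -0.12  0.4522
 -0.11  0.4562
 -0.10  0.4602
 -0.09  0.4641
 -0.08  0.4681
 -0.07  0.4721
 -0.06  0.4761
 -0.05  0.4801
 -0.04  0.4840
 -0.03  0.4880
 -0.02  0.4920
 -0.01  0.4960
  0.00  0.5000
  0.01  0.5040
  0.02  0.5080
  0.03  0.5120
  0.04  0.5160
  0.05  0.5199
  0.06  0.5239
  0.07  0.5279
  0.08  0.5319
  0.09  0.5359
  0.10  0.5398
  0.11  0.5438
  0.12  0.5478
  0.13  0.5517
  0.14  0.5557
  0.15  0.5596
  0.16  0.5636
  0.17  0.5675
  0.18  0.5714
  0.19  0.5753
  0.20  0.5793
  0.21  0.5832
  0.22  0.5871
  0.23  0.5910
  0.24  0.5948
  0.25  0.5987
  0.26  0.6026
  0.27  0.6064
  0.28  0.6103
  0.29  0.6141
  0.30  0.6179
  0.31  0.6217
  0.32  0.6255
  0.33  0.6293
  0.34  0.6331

$17.33

σ√T = 0.54·√0.6667 = 0.4409
ln(S/K) + (r − q + σ²/2)T = ln(91/96) + (0.072 − 0.046 + 0.54²/2)·0.6667 = -0.0535 + 0.1145 = 0.0610
d₁ = 0.0610 / 0.4409 = 0.1385 → 0.14
d₂ = d₁ − σ√T = 0.1385 − 0.4409 = -0.3025 → -0.30
e^(−qT) = e^(−0.046·0.6667) = 0.9698;  e^(−rT) = e^(−0.072·0.6667) = 0.9531
N(−d₂) = N(0.30) = 0.6179;  N(−d₁) = N(-0.14) = 0.4443
P = 96·0.9531·0.6179 − 91·0.9698·0.4443 = 56.5364 − 39.2103 = 17.3261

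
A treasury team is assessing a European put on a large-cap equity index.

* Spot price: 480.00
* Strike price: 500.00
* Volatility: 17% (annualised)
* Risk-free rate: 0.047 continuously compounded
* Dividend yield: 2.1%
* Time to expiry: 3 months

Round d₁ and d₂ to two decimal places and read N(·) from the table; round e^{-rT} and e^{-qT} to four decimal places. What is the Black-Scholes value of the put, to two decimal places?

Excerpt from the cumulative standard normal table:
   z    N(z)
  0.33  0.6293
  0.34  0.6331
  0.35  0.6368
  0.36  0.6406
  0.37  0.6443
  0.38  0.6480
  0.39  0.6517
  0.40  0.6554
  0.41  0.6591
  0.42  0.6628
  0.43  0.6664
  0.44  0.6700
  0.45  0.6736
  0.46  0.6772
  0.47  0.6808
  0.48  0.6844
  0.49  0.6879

26.97

T = 0.25;  σ√T = 0.0850
d₁ = [ln(480/500) + (0.047 − 0.021 + 0.17²/2)·0.25] / 0.0850 = [-0.0408 + 0.0101] / 0.0850 = -0.3613 ≈ -0.36
d₂ = d₁ − σ√T = -0.3613 − 0.0850 = -0.4463 ≈ -0.45
exp(−qT) = exp(−0.021·0.25) = 0.9948;  exp(−rT) = exp(−0.047·0.25) = 0.9883
N(−d₂) = N(0.45) = 0.6736;  N(−d₁) = N(0.36) = 0.6406
P = 500·0.9883·0.6736 − 480·0.9948·0.6406 = 332.8594 − 305.8891 = 26.9704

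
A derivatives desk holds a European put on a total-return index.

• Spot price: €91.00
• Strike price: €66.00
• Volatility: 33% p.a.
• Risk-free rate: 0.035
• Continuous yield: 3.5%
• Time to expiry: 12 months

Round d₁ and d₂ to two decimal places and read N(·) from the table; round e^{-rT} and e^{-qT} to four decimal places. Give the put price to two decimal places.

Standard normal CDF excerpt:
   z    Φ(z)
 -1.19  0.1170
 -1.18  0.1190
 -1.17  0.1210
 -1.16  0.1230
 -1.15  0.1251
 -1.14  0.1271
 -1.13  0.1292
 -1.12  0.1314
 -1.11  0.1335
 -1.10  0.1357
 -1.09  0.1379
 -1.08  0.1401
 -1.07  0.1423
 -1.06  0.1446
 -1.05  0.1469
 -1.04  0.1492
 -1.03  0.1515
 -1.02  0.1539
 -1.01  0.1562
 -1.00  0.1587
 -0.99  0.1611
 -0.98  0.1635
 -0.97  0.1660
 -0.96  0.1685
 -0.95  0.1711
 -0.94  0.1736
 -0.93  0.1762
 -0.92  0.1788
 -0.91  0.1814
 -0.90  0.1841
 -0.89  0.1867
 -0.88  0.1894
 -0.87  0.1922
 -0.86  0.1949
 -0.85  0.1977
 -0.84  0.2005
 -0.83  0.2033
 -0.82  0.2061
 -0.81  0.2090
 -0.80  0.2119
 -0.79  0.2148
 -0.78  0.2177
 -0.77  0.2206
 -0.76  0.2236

€2.15

σ√T = 0.33 × 1.0000 = 0.3300
ln(S/K) + (r − q + σ²/2)T = ln(91/66) + (0.035 − 0.035 + 0.33²/2)·1 = 0.3212 + 0.0545 = 0.3757
d₁ = 0.3757 / 0.3300 = 1.1383 ≈ 1.14
d₂ = d₁ − σ√T = 1.1383 − 0.3300 = 0.8083 ≈ 0.81
exp(−qT) = exp(−0.035·1) = 0.9656;  exp(−rT) = exp(−0.035·1) = 0.9656
N(−d₂) = N(-0.81) = 0.2090;  N(−d₁) = N(-1.14) = 0.1271
P = 66·0.9656·0.2090 − 91·0.9656·0.1271 = 13.3195 − 11.1682 = 2.1513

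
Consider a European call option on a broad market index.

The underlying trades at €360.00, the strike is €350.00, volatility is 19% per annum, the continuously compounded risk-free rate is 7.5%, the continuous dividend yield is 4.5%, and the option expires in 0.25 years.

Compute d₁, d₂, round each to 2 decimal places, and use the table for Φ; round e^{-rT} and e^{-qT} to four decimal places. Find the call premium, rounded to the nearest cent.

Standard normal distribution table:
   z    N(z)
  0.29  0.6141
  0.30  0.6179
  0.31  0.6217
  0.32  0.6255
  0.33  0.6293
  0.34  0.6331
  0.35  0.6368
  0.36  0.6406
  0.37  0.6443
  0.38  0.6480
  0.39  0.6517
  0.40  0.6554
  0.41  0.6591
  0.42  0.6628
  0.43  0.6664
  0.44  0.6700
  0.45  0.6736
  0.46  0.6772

T = 0.25;  σ√T = 0.0950
d₁ = [ln(360/350) + (0.075 − 0.045 + 0.19²/2)·0.25] / 0.0950 = [0.0282 + 0.0120] / 0.0950 = 0.4230 ⇒ 0.42
d₂ = d₁ − σ√T = 0.4230 − 0.0950 = 0.3280 ⇒ 0.33
e^(−qT) = e^(−0.045·0.25) = 0.9888;  e^(−rT) = e^(−0.075·0.25) = 0.9814
N(d₁) = N(0.42) = 0.6628;  N(d₂) = N(0.33) = 0.6293
C = 360·0.9888·0.6628 − 350·0.9814·0.6293 = 235.9356 − 216.1583 = 19.7773

€19.78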